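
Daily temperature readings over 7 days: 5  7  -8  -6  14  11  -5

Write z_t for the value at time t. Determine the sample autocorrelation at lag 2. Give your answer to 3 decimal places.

Mean z̄ = (5 + 7 − 8 − 6 + 14 + 11 − 5)/7 = 2.5714
Deviations from mean: 2.4286, 4.4286, -10.5714, -8.5714, 11.4286, 8.4286, -7.5714
Numerator Σ_{t=1}^{5}(z_t−z̄)(z_{t+2}−z̄) = -343.2245
Denominator Σ(z_t−z̄)² = 469.7143
r_2 = -343.2245 / 469.7143 = -0.731

-0.731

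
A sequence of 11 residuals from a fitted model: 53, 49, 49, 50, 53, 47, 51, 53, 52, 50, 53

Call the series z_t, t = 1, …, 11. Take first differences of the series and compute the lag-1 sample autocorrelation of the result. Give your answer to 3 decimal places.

-0.385

First differences Δz: -4, 0, 1, 3, -6, 4, 2, -1, -2, 3
Mean of differences = 0.0000
Numerator Σ(Δz_t−Δz̄)(Δz_{t+1}−Δz̄) = -37.0000
Denominator Σ(Δz_t−Δz̄)² = 96.0000
r_1(Δz) = -37.0000 / 96.0000 = -0.385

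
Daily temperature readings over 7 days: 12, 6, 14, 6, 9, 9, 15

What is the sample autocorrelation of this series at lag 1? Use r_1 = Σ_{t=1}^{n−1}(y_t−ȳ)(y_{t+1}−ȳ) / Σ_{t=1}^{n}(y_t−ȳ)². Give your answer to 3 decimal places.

-0.497

Mean ȳ = (12 + 6 + 14 + 6 + 9 + 9 + 15)/7 = 10.1429
Σ(y_t−ȳ)(y_{t+1}−ȳ) = (-7.6939) + (-15.9796) + (-15.9796) + (4.7347) + (1.3061) + (-5.5510) = -39.1633
Denominator Σ(y_t−ȳ)² = 78.8571
r_1 = -39.1633 / 78.8571 = -0.497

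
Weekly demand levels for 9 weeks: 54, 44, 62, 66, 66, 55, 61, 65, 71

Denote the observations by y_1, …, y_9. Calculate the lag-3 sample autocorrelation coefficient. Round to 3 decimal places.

-0.306

Mean ȳ = (54 + 44 + 62 + 66 + 66 + 55 + 61 + 65 + 71)/9 = 60.4444
Numerator Σ_{t=1}^{6}(y_t−ȳ)(y_{t+3}−ȳ) = -164.7037
Denominator Σ(y_t−ȳ)² = 538.2222
r_3 = -164.7037 / 538.2222 = -0.306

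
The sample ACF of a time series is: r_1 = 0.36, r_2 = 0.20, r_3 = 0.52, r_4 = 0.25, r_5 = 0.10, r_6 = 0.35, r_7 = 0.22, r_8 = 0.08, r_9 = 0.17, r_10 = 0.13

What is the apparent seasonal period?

The largest autocorrelation is r_3 = 0.52; the remaining lags stay at or below 0.36. The elevated value at lag 1 (0.36), dropping to 0.20 at lag 2, reflects decaying short-term dependence rather than seasonality.
The dominant spike at lag 3 indicates a seasonal period of 3.

3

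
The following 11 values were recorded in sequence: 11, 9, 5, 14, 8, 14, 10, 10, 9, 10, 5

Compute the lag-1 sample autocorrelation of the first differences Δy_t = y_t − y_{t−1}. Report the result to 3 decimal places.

-0.696

First differences Δy: -2, -4, 9, -6, 6, -4, 0, -1, 1, -5
Mean of differences = -0.6000
Numerator Σ(Δy_t−Δȳ)(Δy_{t+1}−Δȳ) = -147.7600
Denominator Σ(Δy_t−Δȳ)² = 212.4000
r_1(Δy) = -147.7600 / 212.4000 = -0.696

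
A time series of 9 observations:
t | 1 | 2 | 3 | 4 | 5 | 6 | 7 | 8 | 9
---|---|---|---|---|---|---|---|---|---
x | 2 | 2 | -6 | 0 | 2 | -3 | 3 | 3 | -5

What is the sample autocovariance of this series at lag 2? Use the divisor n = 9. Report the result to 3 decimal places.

-4.776

Mean x̄ = (2 + 2 − 6 + 0 + 2 − 3 + 3 + 3 − 5)/9 = -0.2222
Σ_{t=1}^{7}(x_t−x̄)(x_{t+2}−x̄) = -42.9877
γ_2 = -42.9877 / 9 = -4.776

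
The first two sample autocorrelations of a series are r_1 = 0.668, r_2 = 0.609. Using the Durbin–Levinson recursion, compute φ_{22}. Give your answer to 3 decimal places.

φ_{22} = (r_2 − r_1²) / (1 − r_1²)
r_1² = (0.668)² = 0.446224
Numerator = 0.609 − 0.4462 = 0.1628; denominator = 1 − 0.4462 = 0.5538
φ_{22} = 0.1628 / 0.5538 = 0.294

0.294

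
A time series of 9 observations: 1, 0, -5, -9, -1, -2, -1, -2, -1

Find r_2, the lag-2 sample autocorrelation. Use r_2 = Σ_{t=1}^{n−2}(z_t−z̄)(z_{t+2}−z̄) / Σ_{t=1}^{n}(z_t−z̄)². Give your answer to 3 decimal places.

-0.352

Mean z̄ = (1 + 0 − 5 − 9 − 1 − 2 − 1 − 2 − 1)/9 = -2.2222
Numerator Σ_{t=1}^{7}(z_t−z̄)(z_{t+2}−z̄) = -25.8765
Denominator Σ(z_t−z̄)² = 73.5556
r_2 = -25.8765 / 73.5556 = -0.352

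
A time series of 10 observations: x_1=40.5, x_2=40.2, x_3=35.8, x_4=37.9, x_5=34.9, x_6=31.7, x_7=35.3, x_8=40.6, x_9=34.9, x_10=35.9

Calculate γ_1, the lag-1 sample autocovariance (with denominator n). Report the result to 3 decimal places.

Mean x̄ = (40.5 + 40.2 + 35.8 + 37.9 + 34.9 + 31.7 + 35.3 + 40.6 + 34.9 + 35.9)/10 = 36.7700
Σ_{t=1}^{9}(x_t−x̄)(x_{t+1}−x̄) = 12.0261
γ_1 = 12.0261 / 10 = 1.203

1.203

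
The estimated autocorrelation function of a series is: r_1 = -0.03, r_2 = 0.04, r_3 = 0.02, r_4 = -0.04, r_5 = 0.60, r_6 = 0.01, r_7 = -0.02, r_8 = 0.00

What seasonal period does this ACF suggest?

5

The largest autocorrelation is r_5 = 0.60; the remaining lags stay at or below 0.04.
The dominant spike at lag 5 indicates a seasonal period of 5.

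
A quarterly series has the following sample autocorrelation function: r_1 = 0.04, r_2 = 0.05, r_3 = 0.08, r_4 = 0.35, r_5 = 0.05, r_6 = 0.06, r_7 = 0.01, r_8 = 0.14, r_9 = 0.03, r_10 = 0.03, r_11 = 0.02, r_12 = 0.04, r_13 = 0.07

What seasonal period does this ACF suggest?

4

The largest autocorrelation is r_4 = 0.35; the remaining lags stay at or below 0.14.
The dominant spike at lag 4 indicates a seasonal period of 4.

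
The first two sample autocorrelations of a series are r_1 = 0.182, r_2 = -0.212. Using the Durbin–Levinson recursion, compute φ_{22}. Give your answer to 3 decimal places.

φ_{22} = (r_2 − r_1²) / (1 − r_1²)
r_1² = (0.182)² = 0.033124
Numerator = -0.212 − 0.0331 = -0.2451; denominator = 1 − 0.0331 = 0.9669
φ_{22} = -0.2451 / 0.9669 = -0.254

-0.254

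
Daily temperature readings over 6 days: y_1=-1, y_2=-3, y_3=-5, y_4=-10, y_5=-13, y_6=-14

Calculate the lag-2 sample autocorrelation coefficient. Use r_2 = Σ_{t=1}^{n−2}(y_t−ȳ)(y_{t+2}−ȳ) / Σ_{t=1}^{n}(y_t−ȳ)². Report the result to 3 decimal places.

0.051

Mean ȳ = (-1 − 3 − 5 − 10 − 13 − 14)/6 = -7.6667
Σ(y_t−ȳ)(y_{t+2}−ȳ) = (17.7778) + (-10.8889) + (-14.2222) + (14.7778) = 7.4444
Denominator Σ(y_t−ȳ)² = 147.3333
r_2 = 7.4444 / 147.3333 = 0.051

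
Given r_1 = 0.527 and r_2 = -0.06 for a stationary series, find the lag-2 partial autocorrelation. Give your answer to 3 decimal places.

-0.468

φ_{22} = (r_2 − r_1²) / (1 − r_1²)
r_1² = (0.527)² = 0.277729
Numerator = -0.06 − 0.2777 = -0.3377; denominator = 1 − 0.2777 = 0.7223
φ_{22} = -0.3377 / 0.7223 = -0.468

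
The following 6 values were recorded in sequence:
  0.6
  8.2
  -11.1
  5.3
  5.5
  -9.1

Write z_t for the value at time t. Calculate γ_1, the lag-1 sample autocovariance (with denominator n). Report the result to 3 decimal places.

-27.508

Mean z̄ = (0.6 + 8.2 − 11.1 + 5.3 + 5.5 − 9.1)/6 = -0.1000
Deviations: 0.7000, 8.3000, -11.0000, 5.4000, 5.6000, -9.0000
Σ_{t=1}^{5}(z_t−z̄)(z_{t+1}−z̄) = -165.0500
γ_1 = -165.0500 / 6 = -27.508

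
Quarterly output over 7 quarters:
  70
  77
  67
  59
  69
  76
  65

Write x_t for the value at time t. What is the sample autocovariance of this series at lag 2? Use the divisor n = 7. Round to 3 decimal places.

Mean x̄ = (70 + 77 + 67 + 59 + 69 + 76 + 65)/7 = 69.0000
Σ_{t=1}^{5}(x_t−x̄)(x_{t+2}−x̄) = -152.0000
γ_2 = -152.0000 / 7 = -21.714

-21.714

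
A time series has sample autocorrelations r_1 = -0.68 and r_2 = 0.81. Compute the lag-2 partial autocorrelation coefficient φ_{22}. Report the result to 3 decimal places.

φ_{22} = (r_2 − r_1²) / (1 − r_1²)
r_1² = (-0.68)² = 0.4624
Numerator = 0.81 − 0.4624 = 0.3476; denominator = 1 − 0.4624 = 0.5376
φ_{22} = 0.3476 / 0.5376 = 0.647

0.647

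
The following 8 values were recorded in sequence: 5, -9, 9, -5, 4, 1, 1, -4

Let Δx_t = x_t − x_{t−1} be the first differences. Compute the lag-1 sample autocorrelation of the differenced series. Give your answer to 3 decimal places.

First differences Δx: -14, 18, -14, 9, -3, 0, -5
Mean of differences = -1.2857
Numerator Σ(Δx_t−Δx̄)(Δx_{t+1}−Δx̄) = -645.7959
Denominator Σ(Δx_t−Δx̄)² = 819.4286
r_1(Δx) = -645.7959 / 819.4286 = -0.788

-0.788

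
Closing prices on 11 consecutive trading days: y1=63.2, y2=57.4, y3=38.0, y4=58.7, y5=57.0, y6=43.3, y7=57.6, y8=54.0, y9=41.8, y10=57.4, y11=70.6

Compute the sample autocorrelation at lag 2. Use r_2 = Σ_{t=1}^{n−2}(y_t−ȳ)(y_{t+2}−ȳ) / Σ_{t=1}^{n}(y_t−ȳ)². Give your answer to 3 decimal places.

Mean ȳ = (63.2 + 57.4 + 38.0 + 58.7 + 57.0 + 43.3 + 57.6 + 54.0 + 41.8 + 57.4 + 70.6)/11 = 54.4545
Numerator Σ_{t=1}^{9}(y_t−ȳ)(y_{t+2}−ȳ) = -453.0178
Denominator Σ(y_t−ȳ)² = 944.4273
r_2 = -453.0178 / 944.4273 = -0.480

-0.480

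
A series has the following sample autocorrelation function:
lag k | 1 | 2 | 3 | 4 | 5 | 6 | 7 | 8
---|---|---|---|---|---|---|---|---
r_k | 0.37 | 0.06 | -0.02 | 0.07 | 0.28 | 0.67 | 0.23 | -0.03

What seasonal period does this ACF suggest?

6

The largest autocorrelation is r_6 = 0.67; the remaining lags stay at or below 0.37. The elevated value at lag 1 (0.37), dropping to 0.06 at lag 2, reflects decaying short-term dependence rather than seasonality.
The dominant spike at lag 6 indicates a seasonal period of 6.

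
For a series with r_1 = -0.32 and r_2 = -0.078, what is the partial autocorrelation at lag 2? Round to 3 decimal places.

-0.201

φ_{22} = (r_2 − r_1²) / (1 − r_1²)
r_1² = (-0.32)² = 0.1024
Numerator = -0.078 − 0.1024 = -0.1804; denominator = 1 − 0.1024 = 0.8976
φ_{22} = -0.1804 / 0.8976 = -0.201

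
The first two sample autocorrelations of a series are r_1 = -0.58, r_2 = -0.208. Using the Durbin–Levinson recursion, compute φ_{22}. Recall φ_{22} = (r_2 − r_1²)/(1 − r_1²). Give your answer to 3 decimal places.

φ_{22} = (r_2 − r_1²) / (1 − r_1²)
r_1² = (-0.58)² = 0.3364
Numerator = -0.208 − 0.3364 = -0.5444; denominator = 1 − 0.3364 = 0.6636
φ_{22} = -0.5444 / 0.6636 = -0.820

-0.820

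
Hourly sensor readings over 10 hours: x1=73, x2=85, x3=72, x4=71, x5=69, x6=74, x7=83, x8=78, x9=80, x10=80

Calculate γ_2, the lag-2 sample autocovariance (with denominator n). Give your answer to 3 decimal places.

-0.800

Mean x̄ = (73 + 85 + 72 + 71 + 69 + 74 + 83 + 78 + 80 + 80)/10 = 76.5000
Σ_{t=1}^{8}(x_t−x̄)(x_{t+2}−x̄) = -8.0000
γ_2 = -8.0000 / 10 = -0.800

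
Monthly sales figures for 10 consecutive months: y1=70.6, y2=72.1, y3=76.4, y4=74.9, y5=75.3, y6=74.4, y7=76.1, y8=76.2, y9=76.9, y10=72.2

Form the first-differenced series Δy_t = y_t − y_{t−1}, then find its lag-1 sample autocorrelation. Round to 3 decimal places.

-0.131

First differences Δy: 1.5, 4.3, -1.5, 0.4, -0.9, 1.7, 0.1, 0.7, -4.7
Mean of differences = 0.1778
Numerator Σ(Δy_t−Δȳ)(Δy_{t+1}−Δȳ) = -6.4249
Denominator Σ(Δy_t−Δȳ)² = 49.1556
r_1(Δy) = -6.4249 / 49.1556 = -0.131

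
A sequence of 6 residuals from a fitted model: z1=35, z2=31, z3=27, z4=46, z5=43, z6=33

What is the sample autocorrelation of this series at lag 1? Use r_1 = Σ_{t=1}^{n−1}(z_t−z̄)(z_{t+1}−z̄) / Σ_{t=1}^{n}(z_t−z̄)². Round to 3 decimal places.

Mean z̄ = (35 + 31 + 27 + 46 + 43 + 33)/6 = 35.8333
Deviations from mean: -0.8333, -4.8333, -8.8333, 10.1667, 7.1667, -2.8333
Numerator Σ_{t=1}^{5}(z_t−z̄)(z_{t+1}−z̄) = 9.4722
Denominator Σ(z_t−z̄)² = 264.8333
r_1 = 9.4722 / 264.8333 = 0.036

0.036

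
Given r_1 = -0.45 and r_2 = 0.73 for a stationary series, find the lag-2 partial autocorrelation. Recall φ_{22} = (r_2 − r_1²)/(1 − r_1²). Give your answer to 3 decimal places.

φ_{22} = (r_2 − r_1²) / (1 − r_1²)
r_1² = (-0.45)² = 0.2025
Numerator = 0.73 − 0.2025 = 0.5275; denominator = 1 − 0.2025 = 0.7975
φ_{22} = 0.5275 / 0.7975 = 0.661

0.661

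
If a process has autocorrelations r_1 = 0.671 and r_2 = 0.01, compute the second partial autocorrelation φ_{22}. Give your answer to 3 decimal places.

φ_{22} = (r_2 − r_1²) / (1 − r_1²)
r_1² = (0.671)² = 0.450241
Numerator = 0.01 − 0.4502 = -0.4402; denominator = 1 − 0.4502 = 0.5498
φ_{22} = -0.4402 / 0.5498 = -0.801

-0.801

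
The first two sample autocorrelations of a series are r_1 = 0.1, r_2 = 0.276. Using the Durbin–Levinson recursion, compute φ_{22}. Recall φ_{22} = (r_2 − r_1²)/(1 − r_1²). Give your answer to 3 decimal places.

φ_{22} = (r_2 − r_1²) / (1 − r_1²)
r_1² = (0.1)² = 0.01
Numerator = 0.276 − 0.0100 = 0.2660; denominator = 1 − 0.0100 = 0.9900
φ_{22} = 0.2660 / 0.9900 = 0.269

0.269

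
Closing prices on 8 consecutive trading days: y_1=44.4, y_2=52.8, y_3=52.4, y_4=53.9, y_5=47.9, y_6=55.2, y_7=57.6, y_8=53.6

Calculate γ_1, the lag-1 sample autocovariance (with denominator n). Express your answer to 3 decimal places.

Mean ȳ = (44.4 + 52.8 + 52.4 + 53.9 + 47.9 + 55.2 + 57.6 + 53.6)/8 = 52.2250
Deviations: -7.8250, 0.5750, 0.1750, 1.6750, -4.3250, 2.9750, 5.3750, 1.3750
Σ_{t=1}^{7}(y_t−ȳ)(y_{t+1}−ȳ) = -0.8356
γ_1 = -0.8356 / 8 = -0.104

-0.104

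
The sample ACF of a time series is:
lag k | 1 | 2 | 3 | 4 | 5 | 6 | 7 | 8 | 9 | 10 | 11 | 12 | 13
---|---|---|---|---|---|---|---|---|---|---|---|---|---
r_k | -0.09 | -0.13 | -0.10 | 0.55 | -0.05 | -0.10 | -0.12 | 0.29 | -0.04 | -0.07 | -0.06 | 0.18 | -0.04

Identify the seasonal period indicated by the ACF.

4

The largest autocorrelation is r_4 = 0.55, with weaker echoes at lags 8 (0.29) and 12 (0.18); the remaining lags stay at or below -0.04.
The dominant spike at lag 4 indicates a seasonal period of 4.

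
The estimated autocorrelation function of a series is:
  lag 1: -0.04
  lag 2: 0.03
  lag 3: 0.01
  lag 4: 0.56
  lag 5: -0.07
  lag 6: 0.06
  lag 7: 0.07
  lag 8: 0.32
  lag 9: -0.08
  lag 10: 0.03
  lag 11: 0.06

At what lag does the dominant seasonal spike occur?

4

The largest autocorrelation is r_4 = 0.56, with a weaker echo at lag 8 (0.32); the remaining lags stay at or below 0.07.
The dominant spike at lag 4 indicates a seasonal period of 4.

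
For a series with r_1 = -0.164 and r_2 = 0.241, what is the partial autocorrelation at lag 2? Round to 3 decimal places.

φ_{22} = (r_2 − r_1²) / (1 − r_1²)
r_1² = (-0.164)² = 0.026896
Numerator = 0.241 − 0.0269 = 0.2141; denominator = 1 − 0.0269 = 0.9731
φ_{22} = 0.2141 / 0.9731 = 0.220

0.220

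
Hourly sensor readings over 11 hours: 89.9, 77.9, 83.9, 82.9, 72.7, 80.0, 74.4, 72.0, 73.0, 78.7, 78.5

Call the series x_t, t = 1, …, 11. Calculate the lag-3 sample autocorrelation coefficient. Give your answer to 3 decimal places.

Mean x̄ = (89.9 + 77.9 + 83.9 + 82.9 + 72.7 + 80.0 + 74.4 + 72.0 + 73.0 + 78.7 + 78.5)/11 = 78.5364
Numerator Σ_{t=1}^{8}(x_t−x̄)(x_{t+3}−x̄) = 72.7079
Denominator Σ(x_t−x̄)² = 304.0655
r_3 = 72.7079 / 304.0655 = 0.239

0.239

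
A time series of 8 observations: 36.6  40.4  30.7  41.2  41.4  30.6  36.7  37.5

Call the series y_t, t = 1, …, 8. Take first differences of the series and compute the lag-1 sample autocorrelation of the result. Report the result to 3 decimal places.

First differences Δy: 3.8, -9.7, 10.5, 0.2, -10.8, 6.1, 0.8
Mean of differences = 0.1286
Numerator Σ(Δy_t−Δȳ)(Δy_{t+1}−Δȳ) = -199.3108
Denominator Σ(Δy_t−Δȳ)² = 373.1943
r_1(Δy) = -199.3108 / 373.1943 = -0.534

-0.534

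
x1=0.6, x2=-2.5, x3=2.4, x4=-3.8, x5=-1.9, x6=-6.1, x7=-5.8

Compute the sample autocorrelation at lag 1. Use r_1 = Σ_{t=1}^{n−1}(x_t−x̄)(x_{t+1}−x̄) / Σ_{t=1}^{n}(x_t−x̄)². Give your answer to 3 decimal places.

0.043

Mean x̄ = (0.6 − 2.5 + 2.4 − 3.8 − 1.9 − 6.1 − 5.8)/7 = -2.4429
Σ(x_t−x̄)(x_{t+1}−x̄) = (-0.1739) + (-0.2767) + (-6.5724) + (-0.7367) + (-1.9853) + (12.2776) = 2.5324
Denominator Σ(x_t−x̄)² = 59.4971
r_1 = 2.5324 / 59.4971 = 0.043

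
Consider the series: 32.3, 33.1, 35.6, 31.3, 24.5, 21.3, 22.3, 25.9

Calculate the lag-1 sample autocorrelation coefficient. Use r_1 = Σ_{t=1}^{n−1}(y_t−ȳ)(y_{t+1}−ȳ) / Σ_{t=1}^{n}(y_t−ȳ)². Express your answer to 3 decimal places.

Mean ȳ = (32.3 + 33.1 + 35.6 + 31.3 + 24.5 + 21.3 + 22.3 + 25.9)/8 = 28.2875
Deviations from mean: 4.0125, 4.8125, 7.3125, 3.0125, -3.7875, -6.9875, -5.9875, -2.3875
Σ(y_t−ȳ)(y_{t+1}−ȳ) = (19.3102) + (35.1914) + (22.0289) + (-11.4098) + (26.4652) + (41.8377) + (14.2952) = 147.7186
Denominator Σ(y_t−ȳ)² = 206.5288
r_1 = 147.7186 / 206.5288 = 0.715

0.715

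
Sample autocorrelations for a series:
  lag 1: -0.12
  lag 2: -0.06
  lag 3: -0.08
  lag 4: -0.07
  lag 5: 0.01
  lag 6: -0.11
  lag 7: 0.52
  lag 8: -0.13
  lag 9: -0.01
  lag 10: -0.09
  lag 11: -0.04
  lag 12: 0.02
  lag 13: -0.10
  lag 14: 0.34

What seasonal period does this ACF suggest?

7

The largest autocorrelation is r_7 = 0.52, with a weaker echo at lag 14 (0.34); the remaining lags stay at or below 0.02.
The dominant spike at lag 7 indicates a seasonal period of 7.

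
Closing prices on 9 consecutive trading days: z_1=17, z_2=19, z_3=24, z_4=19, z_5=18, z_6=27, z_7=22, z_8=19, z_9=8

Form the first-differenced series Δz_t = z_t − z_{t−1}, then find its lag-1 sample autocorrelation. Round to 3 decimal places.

-0.061

First differences Δz: 2, 5, -5, -1, 9, -5, -3, -11
Mean of differences = -1.1250
Numerator Σ(Δz_t−Δz̄)(Δz_{t+1}−Δz̄) = -17.2656
Denominator Σ(Δz_t−Δz̄)² = 280.8750
r_1(Δz) = -17.2656 / 280.8750 = -0.061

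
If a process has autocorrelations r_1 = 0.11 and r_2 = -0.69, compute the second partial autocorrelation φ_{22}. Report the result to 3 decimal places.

-0.711

φ_{22} = (r_2 − r_1²) / (1 − r_1²)
r_1² = (0.11)² = 0.0121
Numerator = -0.69 − 0.0121 = -0.7021; denominator = 1 − 0.0121 = 0.9879
φ_{22} = -0.7021 / 0.9879 = -0.711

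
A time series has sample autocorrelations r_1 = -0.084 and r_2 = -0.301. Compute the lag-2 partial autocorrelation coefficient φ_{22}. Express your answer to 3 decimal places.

φ_{22} = (r_2 − r_1²) / (1 − r_1²)
r_1² = (-0.084)² = 0.007056
Numerator = -0.301 − 0.0071 = -0.3081; denominator = 1 − 0.0071 = 0.9929
φ_{22} = -0.3081 / 0.9929 = -0.310

-0.310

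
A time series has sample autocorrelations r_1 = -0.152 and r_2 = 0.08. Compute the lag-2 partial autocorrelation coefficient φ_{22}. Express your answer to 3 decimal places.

φ_{22} = (r_2 − r_1²) / (1 − r_1²)
r_1² = (-0.152)² = 0.023104
Numerator = 0.08 − 0.0231 = 0.0569; denominator = 1 − 0.0231 = 0.9769
φ_{22} = 0.0569 / 0.9769 = 0.058

0.058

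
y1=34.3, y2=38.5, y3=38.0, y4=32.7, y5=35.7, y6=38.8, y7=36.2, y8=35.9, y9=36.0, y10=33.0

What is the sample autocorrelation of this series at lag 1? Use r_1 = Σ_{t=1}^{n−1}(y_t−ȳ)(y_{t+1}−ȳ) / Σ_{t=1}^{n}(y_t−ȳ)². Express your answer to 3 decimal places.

-0.118

Mean ȳ = (34.3 + 38.5 + 38.0 + 32.7 + 35.7 + 38.8 + 36.2 + 35.9 + 36.0 + 33.0)/10 = 35.9100
Numerator Σ_{t=1}^{9}(y_t−ȳ)(y_{t+1}−ȳ) = -4.8261
Denominator Σ(y_t−ȳ)² = 40.9290
r_1 = -4.8261 / 40.9290 = -0.118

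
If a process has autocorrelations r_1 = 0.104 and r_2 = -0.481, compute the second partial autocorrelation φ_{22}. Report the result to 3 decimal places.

φ_{22} = (r_2 − r_1²) / (1 − r_1²)
r_1² = (0.104)² = 0.010816
Numerator = -0.481 − 0.0108 = -0.4918; denominator = 1 − 0.0108 = 0.9892
φ_{22} = -0.4918 / 0.9892 = -0.497

-0.497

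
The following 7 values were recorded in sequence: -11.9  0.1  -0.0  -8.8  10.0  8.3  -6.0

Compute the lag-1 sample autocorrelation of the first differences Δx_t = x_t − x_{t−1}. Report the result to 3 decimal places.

-0.235

First differences Δx: 12.0, -0.1, -8.8, 18.8, -1.7, -14.3
Mean of differences = 0.9833
Numerator Σ(Δx_t−Δx̄)(Δx_{t+1}−Δx̄) = -182.4403
Denominator Σ(Δx_t−Δx̄)² = 776.4683
r_1(Δx) = -182.4403 / 776.4683 = -0.235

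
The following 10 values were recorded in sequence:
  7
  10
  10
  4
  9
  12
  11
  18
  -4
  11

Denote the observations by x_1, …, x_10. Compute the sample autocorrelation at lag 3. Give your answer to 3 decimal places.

Mean x̄ = (7 + 10 + 10 + 4 + 9 + 12 + 11 + 18 − 4 + 11)/10 = 8.8000
Numerator Σ_{t=1}^{7}(x_t−x̄)(x_{t+3}−x̄) = -32.1200
Denominator Σ(x_t−x̄)² = 297.6000
r_3 = -32.1200 / 297.6000 = -0.108

-0.108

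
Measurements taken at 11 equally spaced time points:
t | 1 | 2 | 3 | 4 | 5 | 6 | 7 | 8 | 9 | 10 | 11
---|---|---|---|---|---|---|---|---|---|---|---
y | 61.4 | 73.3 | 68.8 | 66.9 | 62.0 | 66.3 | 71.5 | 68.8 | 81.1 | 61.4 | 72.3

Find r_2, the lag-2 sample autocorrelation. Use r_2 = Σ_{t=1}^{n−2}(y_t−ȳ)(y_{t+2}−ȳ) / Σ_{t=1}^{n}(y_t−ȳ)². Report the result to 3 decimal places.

0.155

Mean ȳ = (61.4 + 73.3 + 68.8 + 66.9 + 62.0 + 66.3 + 71.5 + 68.8 + 81.1 + 61.4 + 72.3)/11 = 68.5273
Numerator Σ_{t=1}^{9}(y_t−ȳ)(y_{t+2}−ȳ) = 54.9876
Denominator Σ(y_t−ȳ)² = 355.8818
r_2 = 54.9876 / 355.8818 = 0.155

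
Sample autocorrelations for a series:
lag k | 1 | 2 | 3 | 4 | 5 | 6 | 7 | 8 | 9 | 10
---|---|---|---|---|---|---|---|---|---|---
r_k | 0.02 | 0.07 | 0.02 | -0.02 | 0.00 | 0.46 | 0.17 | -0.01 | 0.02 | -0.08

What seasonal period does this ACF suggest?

6

The largest autocorrelation is r_6 = 0.46; the remaining lags stay at or below 0.17.
The dominant spike at lag 6 indicates a seasonal period of 6.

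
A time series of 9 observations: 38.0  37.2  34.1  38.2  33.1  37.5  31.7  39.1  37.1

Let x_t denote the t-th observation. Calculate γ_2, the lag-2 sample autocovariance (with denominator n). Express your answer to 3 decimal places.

Mean x̄ = (38.0 + 37.2 + 34.1 + 38.2 + 33.1 + 37.5 + 31.7 + 39.1 + 37.1)/9 = 36.2222
Σ_{t=1}^{7}(x_t−x̄)(x_{t+2}−x̄) = 21.1412
γ_2 = 21.1412 / 9 = 2.349

2.349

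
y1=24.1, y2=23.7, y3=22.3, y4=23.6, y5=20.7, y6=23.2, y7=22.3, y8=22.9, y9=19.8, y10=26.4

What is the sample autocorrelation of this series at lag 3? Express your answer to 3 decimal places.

Mean ȳ = (24.1 + 23.7 + 22.3 + 23.6 + 20.7 + 23.2 + 22.3 + 22.9 + 19.8 + 26.4)/10 = 22.9000
Σ(y_t−ȳ)(y_{t+3}−ȳ) = (0.8400) + (-1.7600) + (-0.1800) + (-0.4200) + (0.0000) + (-0.9300) + (-2.1000) = -4.5500
Denominator Σ(y_t−ȳ)² = 30.0800
r_3 = -4.5500 / 30.0800 = -0.151

-0.151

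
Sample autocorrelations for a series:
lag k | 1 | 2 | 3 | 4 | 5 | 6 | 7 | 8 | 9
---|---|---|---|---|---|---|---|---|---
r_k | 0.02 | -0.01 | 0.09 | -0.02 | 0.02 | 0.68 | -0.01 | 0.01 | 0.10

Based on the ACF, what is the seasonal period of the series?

The largest autocorrelation is r_6 = 0.68; the remaining lags stay at or below 0.10.
The dominant spike at lag 6 indicates a seasonal period of 6.

6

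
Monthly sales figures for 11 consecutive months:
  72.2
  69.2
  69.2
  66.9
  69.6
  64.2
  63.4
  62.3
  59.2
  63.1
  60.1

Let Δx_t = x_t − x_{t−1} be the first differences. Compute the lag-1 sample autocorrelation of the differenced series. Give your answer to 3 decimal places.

First differences Δx: -3.0, 0.0, -2.3, 2.7, -5.4, -0.8, -1.1, -3.1, 3.9, -3.0
Mean of differences = -1.2100
Numerator Σ(Δx_t−Δx̄)(Δx_{t+1}−Δx̄) = -44.8151
Denominator Σ(Δx_t−Δx̄)² = 71.7690
r_1(Δx) = -44.8151 / 71.7690 = -0.624

-0.624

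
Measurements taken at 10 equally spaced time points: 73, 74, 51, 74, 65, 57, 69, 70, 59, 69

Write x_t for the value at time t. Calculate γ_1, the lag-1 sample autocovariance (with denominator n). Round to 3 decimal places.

-24.611

Mean x̄ = (73 + 74 + 51 + 74 + 65 + 57 + 69 + 70 + 59 + 69)/10 = 66.1000
Σ_{t=1}^{9}(x_t−x̄)(x_{t+1}−x̄) = -246.1100
γ_1 = -246.1100 / 10 = -24.611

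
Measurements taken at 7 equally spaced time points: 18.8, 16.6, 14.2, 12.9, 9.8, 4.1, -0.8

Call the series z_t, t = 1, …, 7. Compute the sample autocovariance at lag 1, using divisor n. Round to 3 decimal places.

Mean z̄ = (18.8 + 16.6 + 14.2 + 12.9 + 9.8 + 4.1 − 0.8)/7 = 10.8000
Σ_{t=1}^{6}(z_t−z̄)(z_{t+1}−z̄) = 155.5800
γ_1 = 155.5800 / 7 = 22.226

22.226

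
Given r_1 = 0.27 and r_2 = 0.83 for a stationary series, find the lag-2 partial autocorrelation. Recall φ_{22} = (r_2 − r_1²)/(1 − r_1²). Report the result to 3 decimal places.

φ_{22} = (r_2 − r_1²) / (1 − r_1²)
r_1² = (0.27)² = 0.0729
Numerator = 0.83 − 0.0729 = 0.7571; denominator = 1 − 0.0729 = 0.9271
φ_{22} = 0.7571 / 0.9271 = 0.817

0.817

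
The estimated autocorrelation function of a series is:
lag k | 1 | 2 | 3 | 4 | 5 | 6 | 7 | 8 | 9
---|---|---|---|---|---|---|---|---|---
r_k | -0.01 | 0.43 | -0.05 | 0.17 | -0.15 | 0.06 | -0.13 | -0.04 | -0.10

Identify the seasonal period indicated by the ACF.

2

The largest autocorrelation is r_2 = 0.43, with a weaker echo at lag 4 (0.17); the remaining lags stay at or below 0.06.
The dominant spike at lag 2 indicates a seasonal period of 2.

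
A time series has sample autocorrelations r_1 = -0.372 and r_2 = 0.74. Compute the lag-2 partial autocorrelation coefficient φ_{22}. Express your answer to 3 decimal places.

0.698

φ_{22} = (r_2 − r_1²) / (1 − r_1²)
r_1² = (-0.372)² = 0.138384
Numerator = 0.74 − 0.1384 = 0.6016; denominator = 1 − 0.1384 = 0.8616
φ_{22} = 0.6016 / 0.8616 = 0.698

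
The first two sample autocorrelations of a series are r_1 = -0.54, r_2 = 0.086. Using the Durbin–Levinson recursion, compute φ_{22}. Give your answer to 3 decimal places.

φ_{22} = (r_2 − r_1²) / (1 − r_1²)
r_1² = (-0.54)² = 0.2916
Numerator = 0.086 − 0.2916 = -0.2056; denominator = 1 − 0.2916 = 0.7084
φ_{22} = -0.2056 / 0.7084 = -0.290

-0.290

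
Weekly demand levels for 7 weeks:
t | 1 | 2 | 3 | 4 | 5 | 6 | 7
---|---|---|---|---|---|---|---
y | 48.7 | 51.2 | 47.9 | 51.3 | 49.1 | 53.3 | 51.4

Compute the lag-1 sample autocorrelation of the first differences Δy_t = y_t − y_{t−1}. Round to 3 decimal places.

-0.846

First differences Δy: 2.5, -3.3, 3.4, -2.2, 4.2, -1.9
Mean of differences = 0.4500
Numerator Σ(Δy_t−Δȳ)(Δy_{t+1}−Δȳ) = -45.3175
Denominator Σ(Δy_t−Δȳ)² = 53.5750
r_1(Δy) = -45.3175 / 53.5750 = -0.846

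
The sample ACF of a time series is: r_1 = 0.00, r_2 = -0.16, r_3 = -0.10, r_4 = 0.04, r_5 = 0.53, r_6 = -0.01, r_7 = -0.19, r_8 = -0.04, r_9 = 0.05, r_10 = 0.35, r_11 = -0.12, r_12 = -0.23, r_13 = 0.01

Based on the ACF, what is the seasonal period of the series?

The largest autocorrelation is r_5 = 0.53, with a weaker echo at lag 10 (0.35); the remaining lags stay at or below 0.05.
The dominant spike at lag 5 indicates a seasonal period of 5.

5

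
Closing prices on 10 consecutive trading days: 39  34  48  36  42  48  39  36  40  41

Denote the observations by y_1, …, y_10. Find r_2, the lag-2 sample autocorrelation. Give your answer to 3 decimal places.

-0.202

Mean ȳ = (39 + 34 + 48 + 36 + 42 + 48 + 39 + 36 + 40 + 41)/10 = 40.3000
Numerator Σ_{t=1}^{8}(y_t−ȳ)(y_{t+2}−ȳ) = -40.8800
Denominator Σ(y_t−ȳ)² = 202.1000
r_2 = -40.8800 / 202.1000 = -0.202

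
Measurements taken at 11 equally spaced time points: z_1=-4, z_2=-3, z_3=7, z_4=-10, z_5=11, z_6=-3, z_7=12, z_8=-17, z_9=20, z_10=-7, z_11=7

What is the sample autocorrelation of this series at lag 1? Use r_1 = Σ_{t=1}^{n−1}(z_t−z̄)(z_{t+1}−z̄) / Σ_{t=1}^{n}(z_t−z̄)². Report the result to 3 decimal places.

Mean z̄ = (-4 − 3 + 7 − 10 + 11 − 3 + 12 − 17 + 20 − 7 + 7)/11 = 1.1818
Numerator Σ_{t=1}^{10}(z_t−z̄)(z_{t+1}−z̄) = -1004.2149
Denominator Σ(z_t−z̄)² = 1219.6364
r_1 = -1004.2149 / 1219.6364 = -0.823

-0.823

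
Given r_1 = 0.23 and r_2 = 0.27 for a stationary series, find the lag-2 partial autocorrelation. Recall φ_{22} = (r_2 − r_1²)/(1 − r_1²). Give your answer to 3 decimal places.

0.229

φ_{22} = (r_2 − r_1²) / (1 − r_1²)
r_1² = (0.23)² = 0.0529
Numerator = 0.27 − 0.0529 = 0.2171; denominator = 1 − 0.0529 = 0.9471
φ_{22} = 0.2171 / 0.9471 = 0.229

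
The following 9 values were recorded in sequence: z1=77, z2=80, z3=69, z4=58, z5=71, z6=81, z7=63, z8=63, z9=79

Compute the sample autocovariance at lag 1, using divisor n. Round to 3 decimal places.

Mean z̄ = (77 + 80 + 69 + 58 + 71 + 81 + 63 + 63 + 79)/9 = 71.2222
Σ_{t=1}^{8}(z_t−z̄)(z_{t+1}−z̄) = -15.3827
γ_1 = -15.3827 / 9 = -1.709

-1.709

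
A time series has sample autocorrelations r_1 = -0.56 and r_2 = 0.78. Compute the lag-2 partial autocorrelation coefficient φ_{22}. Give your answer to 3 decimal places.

0.679

φ_{22} = (r_2 − r_1²) / (1 − r_1²)
r_1² = (-0.56)² = 0.3136
Numerator = 0.78 − 0.3136 = 0.4664; denominator = 1 − 0.3136 = 0.6864
φ_{22} = 0.4664 / 0.6864 = 0.679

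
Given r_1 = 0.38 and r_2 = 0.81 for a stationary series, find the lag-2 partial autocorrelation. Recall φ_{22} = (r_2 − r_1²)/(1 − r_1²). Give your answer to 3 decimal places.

0.778

φ_{22} = (r_2 − r_1²) / (1 − r_1²)
r_1² = (0.38)² = 0.1444
Numerator = 0.81 − 0.1444 = 0.6656; denominator = 1 − 0.1444 = 0.8556
φ_{22} = 0.6656 / 0.8556 = 0.778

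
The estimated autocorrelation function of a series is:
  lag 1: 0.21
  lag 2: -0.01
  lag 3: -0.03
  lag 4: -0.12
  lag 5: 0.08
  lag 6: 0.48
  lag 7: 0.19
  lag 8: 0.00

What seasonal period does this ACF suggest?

6

The largest autocorrelation is r_6 = 0.48; the remaining lags stay at or below 0.21.
The dominant spike at lag 6 indicates a seasonal period of 6.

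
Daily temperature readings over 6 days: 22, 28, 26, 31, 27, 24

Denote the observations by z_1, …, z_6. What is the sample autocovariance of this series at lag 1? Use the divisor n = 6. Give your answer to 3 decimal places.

-1.296

Mean z̄ = (22 + 28 + 26 + 31 + 27 + 24)/6 = 26.3333
Σ_{t=1}^{5}(z_t−z̄)(z_{t+1}−z̄) = -7.7778
γ_1 = -7.7778 / 6 = -1.296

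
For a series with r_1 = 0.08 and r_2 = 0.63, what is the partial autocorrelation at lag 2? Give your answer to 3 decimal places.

0.628

φ_{22} = (r_2 − r_1²) / (1 − r_1²)
r_1² = (0.08)² = 0.0064
Numerator = 0.63 − 0.0064 = 0.6236; denominator = 1 − 0.0064 = 0.9936
φ_{22} = 0.6236 / 0.9936 = 0.628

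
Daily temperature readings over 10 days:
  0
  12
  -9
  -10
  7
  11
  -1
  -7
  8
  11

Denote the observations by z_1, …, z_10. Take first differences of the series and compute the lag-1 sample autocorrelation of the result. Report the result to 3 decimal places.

-0.153

First differences Δz: 12, -21, -1, 17, 4, -12, -6, 15, 3
Mean of differences = 1.2222
Numerator Σ(Δz_t−Δz̄)(Δz_{t+1}−Δz̄) = -197.6049
Denominator Σ(Δz_t−Δz̄)² = 1291.5556
r_1(Δz) = -197.6049 / 1291.5556 = -0.153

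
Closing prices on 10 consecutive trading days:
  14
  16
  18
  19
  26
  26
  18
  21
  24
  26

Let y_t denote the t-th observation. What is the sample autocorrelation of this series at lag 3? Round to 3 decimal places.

-0.106

Mean ȳ = (14 + 16 + 18 + 19 + 26 + 26 + 18 + 21 + 24 + 26)/10 = 20.8000
Numerator Σ_{t=1}^{7}(y_t−ȳ)(y_{t+3}−ȳ) = -19.1200
Denominator Σ(y_t−ȳ)² = 179.6000
r_3 = -19.1200 / 179.6000 = -0.106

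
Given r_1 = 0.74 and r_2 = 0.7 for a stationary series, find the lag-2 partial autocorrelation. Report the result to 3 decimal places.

φ_{22} = (r_2 − r_1²) / (1 − r_1²)
r_1² = (0.74)² = 0.5476
Numerator = 0.7 − 0.5476 = 0.1524; denominator = 1 − 0.5476 = 0.4524
φ_{22} = 0.1524 / 0.4524 = 0.337

0.337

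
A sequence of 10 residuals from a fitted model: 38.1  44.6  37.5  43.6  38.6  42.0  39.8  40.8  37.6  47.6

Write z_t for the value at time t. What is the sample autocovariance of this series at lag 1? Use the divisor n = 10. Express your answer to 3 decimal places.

Mean z̄ = (38.1 + 44.6 + 37.5 + 43.6 + 38.6 + 42.0 + 39.8 + 40.8 + 37.6 + 47.6)/10 = 41.0200
Σ_{t=1}^{9}(z_t−z̄)(z_{t+1}−z̄) = -63.4304
γ_1 = -63.4304 / 10 = -6.343

-6.343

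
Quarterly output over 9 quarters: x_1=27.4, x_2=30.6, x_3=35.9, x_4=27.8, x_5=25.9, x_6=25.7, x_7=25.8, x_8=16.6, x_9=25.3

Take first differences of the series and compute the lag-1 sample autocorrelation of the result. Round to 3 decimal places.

-0.355

First differences Δx: 3.2, 5.3, -8.1, -1.9, -0.2, 0.1, -9.2, 8.7
Mean of differences = -0.2625
Numerator Σ(Δx_t−Δx̄)(Δx_{t+1}−Δx̄) = -94.9239
Denominator Σ(Δx_t−Δx̄)² = 267.3788
r_1(Δx) = -94.9239 / 267.3788 = -0.355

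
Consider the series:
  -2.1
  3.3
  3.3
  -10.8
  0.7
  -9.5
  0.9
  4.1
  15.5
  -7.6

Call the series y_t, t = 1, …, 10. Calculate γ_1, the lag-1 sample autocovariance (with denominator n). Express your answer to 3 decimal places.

Mean ȳ = (-2.1 + 3.3 + 3.3 − 10.8 + 0.7 − 9.5 + 0.9 + 4.1 + 15.5 − 7.6)/10 = -0.2200
Σ_{t=1}^{9}(y_t−ȳ)(y_{t+1}−ȳ) = -103.3984
γ_1 = -103.3984 / 10 = -10.340

-10.340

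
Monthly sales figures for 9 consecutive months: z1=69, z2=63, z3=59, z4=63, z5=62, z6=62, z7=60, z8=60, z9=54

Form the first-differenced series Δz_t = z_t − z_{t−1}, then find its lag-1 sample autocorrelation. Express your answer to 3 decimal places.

First differences Δz: -6, -4, 4, -1, 0, -2, 0, -6
Mean of differences = -1.8750
Numerator Σ(Δz_t−Δz̄)(Δz_{t+1}−Δz̄) = -5.1406
Denominator Σ(Δz_t−Δz̄)² = 80.8750
r_1(Δz) = -5.1406 / 80.8750 = -0.064

-0.064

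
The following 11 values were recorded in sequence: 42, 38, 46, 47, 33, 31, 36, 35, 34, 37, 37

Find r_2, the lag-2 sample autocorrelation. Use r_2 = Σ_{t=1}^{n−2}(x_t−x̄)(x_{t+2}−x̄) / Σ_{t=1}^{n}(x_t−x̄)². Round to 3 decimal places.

Mean x̄ = (42 + 38 + 46 + 47 + 33 + 31 + 36 + 35 + 34 + 37 + 37)/11 = 37.8182
Numerator Σ_{t=1}^{9}(x_t−x̄)(x_{t+2}−x̄) = -25.7934
Denominator Σ(x_t−x̄)² = 265.6364
r_2 = -25.7934 / 265.6364 = -0.097

-0.097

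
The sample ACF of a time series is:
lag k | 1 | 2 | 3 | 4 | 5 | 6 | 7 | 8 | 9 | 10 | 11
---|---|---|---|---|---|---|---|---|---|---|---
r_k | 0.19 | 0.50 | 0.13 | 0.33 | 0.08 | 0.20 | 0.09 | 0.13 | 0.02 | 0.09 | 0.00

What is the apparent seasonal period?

2

The largest autocorrelation is r_2 = 0.50, with weaker echoes at lags 4 (0.33) and 6 (0.20); the remaining lags stay at or below 0.19.
The dominant spike at lag 2 indicates a seasonal period of 2.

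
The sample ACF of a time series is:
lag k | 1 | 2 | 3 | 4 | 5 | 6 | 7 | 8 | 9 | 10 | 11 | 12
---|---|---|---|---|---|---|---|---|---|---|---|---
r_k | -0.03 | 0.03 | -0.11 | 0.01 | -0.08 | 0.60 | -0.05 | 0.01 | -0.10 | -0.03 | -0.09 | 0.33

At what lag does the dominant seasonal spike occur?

The largest autocorrelation is r_6 = 0.60, with a weaker echo at lag 12 (0.33); the remaining lags stay at or below 0.03.
The dominant spike at lag 6 indicates a seasonal period of 6.

6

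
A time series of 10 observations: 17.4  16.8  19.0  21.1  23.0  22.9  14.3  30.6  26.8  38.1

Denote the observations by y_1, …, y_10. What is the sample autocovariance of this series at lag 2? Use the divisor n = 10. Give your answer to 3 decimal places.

Mean ȳ = (17.4 + 16.8 + 19.0 + 21.1 + 23.0 + 22.9 + 14.3 + 30.6 + 26.8 + 38.1)/10 = 23.0000
Σ_{t=1}^{8}(y_t−ȳ)(y_{t+2}−ȳ) = 115.3100
γ_2 = 115.3100 / 10 = 11.531

11.531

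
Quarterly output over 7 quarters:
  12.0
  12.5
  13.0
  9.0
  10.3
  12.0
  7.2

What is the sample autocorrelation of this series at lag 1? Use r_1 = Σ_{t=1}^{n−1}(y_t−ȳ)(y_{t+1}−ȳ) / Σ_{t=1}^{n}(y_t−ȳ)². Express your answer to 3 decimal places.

-0.087

Mean ȳ = (12.0 + 12.5 + 13.0 + 9.0 + 10.3 + 12.0 + 7.2)/7 = 10.8571
Σ(y_t−ȳ)(y_{t+1}−ȳ) = (1.8776) + (3.5204) + (-3.9796) + (1.0347) + (-0.6367) + (-4.1796) = -2.3633
Denominator Σ(y_t−ȳ)² = 27.0371
r_1 = -2.3633 / 27.0371 = -0.087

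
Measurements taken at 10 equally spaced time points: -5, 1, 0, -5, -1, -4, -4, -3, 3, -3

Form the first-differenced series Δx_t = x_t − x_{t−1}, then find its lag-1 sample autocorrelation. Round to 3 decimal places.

First differences Δx: 6, -1, -5, 4, -3, 0, 1, 6, -6
Mean of differences = 0.2222
Numerator Σ(Δx_t−Δx̄)(Δx_{t+1}−Δx̄) = -63.4938
Denominator Σ(Δx_t−Δx̄)² = 159.5556
r_1(Δx) = -63.4938 / 159.5556 = -0.398

-0.398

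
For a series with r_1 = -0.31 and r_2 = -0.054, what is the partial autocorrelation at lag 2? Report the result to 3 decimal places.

φ_{22} = (r_2 − r_1²) / (1 − r_1²)
r_1² = (-0.31)² = 0.0961
Numerator = -0.054 − 0.0961 = -0.1501; denominator = 1 − 0.0961 = 0.9039
φ_{22} = -0.1501 / 0.9039 = -0.166

-0.166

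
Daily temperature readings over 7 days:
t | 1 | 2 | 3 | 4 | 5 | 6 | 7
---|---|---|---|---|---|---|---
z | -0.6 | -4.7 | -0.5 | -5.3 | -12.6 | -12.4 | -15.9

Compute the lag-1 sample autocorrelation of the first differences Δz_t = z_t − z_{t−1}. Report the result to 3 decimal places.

-0.364

First differences Δz: -4.1, 4.2, -4.8, -7.3, 0.2, -3.5
Mean of differences = -2.5500
Numerator Σ(Δz_t−Δz̄)(Δz_{t+1}−Δz̄) = -30.6375
Denominator Σ(Δz_t−Δz̄)² = 84.0550
r_1(Δz) = -30.6375 / 84.0550 = -0.364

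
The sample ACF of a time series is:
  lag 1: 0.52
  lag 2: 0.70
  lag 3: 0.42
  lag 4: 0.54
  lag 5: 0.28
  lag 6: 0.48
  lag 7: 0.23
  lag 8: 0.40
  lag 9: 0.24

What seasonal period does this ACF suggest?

The largest autocorrelation is r_2 = 0.70, with a weaker echo at lag 4 (0.54); the remaining lags stay at or below 0.52.
The dominant spike at lag 2 indicates a seasonal period of 2.

2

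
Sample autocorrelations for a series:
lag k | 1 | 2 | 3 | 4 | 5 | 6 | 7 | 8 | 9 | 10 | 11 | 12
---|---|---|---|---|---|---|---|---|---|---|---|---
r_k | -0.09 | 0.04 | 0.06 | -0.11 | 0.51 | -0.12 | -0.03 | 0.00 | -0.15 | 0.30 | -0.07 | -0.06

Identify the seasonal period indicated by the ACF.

The largest autocorrelation is r_5 = 0.51, with a weaker echo at lag 10 (0.30); the remaining lags stay at or below 0.06.
The dominant spike at lag 5 indicates a seasonal period of 5.

5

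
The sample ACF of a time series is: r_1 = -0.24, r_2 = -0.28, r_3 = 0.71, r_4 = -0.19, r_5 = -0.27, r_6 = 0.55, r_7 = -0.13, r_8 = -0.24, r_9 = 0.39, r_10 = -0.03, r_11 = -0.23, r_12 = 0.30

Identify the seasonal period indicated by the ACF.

The largest autocorrelation is r_3 = 0.71, with weaker echoes at lags 6 (0.55), 9 (0.39) and 12 (0.30); the remaining lags stay at or below -0.03.
The dominant spike at lag 3 indicates a seasonal period of 3.

3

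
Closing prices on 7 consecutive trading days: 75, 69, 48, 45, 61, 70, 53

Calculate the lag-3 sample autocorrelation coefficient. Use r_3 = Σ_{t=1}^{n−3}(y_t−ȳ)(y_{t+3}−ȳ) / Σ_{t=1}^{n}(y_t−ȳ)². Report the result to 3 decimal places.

Mean ȳ = (75 + 69 + 48 + 45 + 61 + 70 + 53)/7 = 60.1429
Numerator Σ_{t=1}^{4}(y_t−ȳ)(y_{t+3}−ȳ) = -228.9184
Denominator Σ(y_t−ȳ)² = 824.8571
r_3 = -228.9184 / 824.8571 = -0.278

-0.278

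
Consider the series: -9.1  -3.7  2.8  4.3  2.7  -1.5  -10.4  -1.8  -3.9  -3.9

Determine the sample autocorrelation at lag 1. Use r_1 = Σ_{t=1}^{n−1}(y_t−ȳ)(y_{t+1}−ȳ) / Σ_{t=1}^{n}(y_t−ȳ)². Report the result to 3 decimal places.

0.305

Mean ȳ = (-9.1 − 3.7 + 2.8 + 4.3 + 2.7 − 1.5 − 10.4 − 1.8 − 3.9 − 3.9)/10 = -2.4500
Numerator Σ_{t=1}^{9}(y_t−ȳ)(y_{t+1}−ȳ) = 65.2825
Denominator Σ(y_t−ȳ)² = 214.1650
r_1 = 65.2825 / 214.1650 = 0.305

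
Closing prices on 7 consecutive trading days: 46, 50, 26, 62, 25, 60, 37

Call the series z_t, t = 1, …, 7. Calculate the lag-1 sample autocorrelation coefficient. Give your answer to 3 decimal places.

-0.870

Mean z̄ = (46 + 50 + 26 + 62 + 25 + 60 + 37)/7 = 43.7143
Σ(z_t−z̄)(z_{t+1}−z̄) = (14.3673) + (-111.3469) + (-323.9184) + (-342.2041) + (-304.7755) + (-109.3469) = -1177.2245
Denominator Σ(z_t−z̄)² = 1353.4286
r_1 = -1177.2245 / 1353.4286 = -0.870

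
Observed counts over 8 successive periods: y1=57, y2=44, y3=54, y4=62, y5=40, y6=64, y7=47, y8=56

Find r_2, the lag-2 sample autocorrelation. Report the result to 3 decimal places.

Mean ȳ = (57 + 44 + 54 + 62 + 40 + 64 + 47 + 56)/8 = 53.0000
Deviations from mean: 4.0000, -9.0000, 1.0000, 9.0000, -13.0000, 11.0000, -6.0000, 3.0000
Numerator Σ_{t=1}^{6}(y_t−ȳ)(y_{t+2}−ȳ) = 120.0000
Denominator Σ(y_t−ȳ)² = 514.0000
r_2 = 120.0000 / 514.0000 = 0.233

0.233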